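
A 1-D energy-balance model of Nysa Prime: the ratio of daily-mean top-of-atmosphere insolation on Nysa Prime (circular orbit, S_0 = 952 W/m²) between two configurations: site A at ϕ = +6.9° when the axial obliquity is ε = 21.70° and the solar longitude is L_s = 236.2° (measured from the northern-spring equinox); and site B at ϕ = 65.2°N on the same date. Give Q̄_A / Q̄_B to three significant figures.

— Configuration A (ϕ=+6.9°):
Solar declination: sin δ = sin ε · sin L_s = sin 21.70° × sin 236.2° = -0.30725, so δ = -17.894°.
cos h₀ = −tan(+6.9°) tan(-17.894°) = 0.0391, h₀ = 1.5317 rad.
Bracket: h₀ sin ϕ sin δ + cos ϕ cos δ sin h₀ = 1.5317×0.12014×-0.30725 + 0.99276×0.95163×0.99924 = -0.056540 + 0.944022 = 0.887482.
Q̄ = (S_0/π) × [bracket] = (952/π) × 0.887482 = 268.93 W/m².
— Configuration B (ϕ=+65.2°):
cos h₀ = −tan(+65.2°) tan(-17.894°) = 0.6988, h₀ = 0.7971 rad.
Bracket: h₀ sin ϕ sin δ + cos ϕ cos δ sin h₀ = 0.7971×0.90778×-0.30725 + 0.41945×0.95163×0.71536 = -0.222323 + 0.285544 = 0.063221.
Q̄ = (S_0/π) × [bracket] = (952/π) × 0.063221 = 19.158 W/m².
Ratio Q̄_A / Q̄_B = 268.93 / 19.158 = 14.04.

Q̄_A / Q̄_B ≈ 14.0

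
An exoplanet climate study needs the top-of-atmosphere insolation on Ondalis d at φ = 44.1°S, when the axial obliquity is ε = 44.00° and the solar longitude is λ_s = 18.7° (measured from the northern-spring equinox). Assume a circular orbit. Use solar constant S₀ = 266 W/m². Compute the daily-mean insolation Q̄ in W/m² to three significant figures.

Solar declination: sin δ = sin ε · sin λ_s = sin 44.00° × sin 18.7° = 0.22272, so δ = +12.869°.
cos H₀ = −tan(-44.1°) tan(+12.869°) = 0.2214, H₀ = 1.3476 rad.
Bracket: H₀ sin φ sin δ + cos φ cos δ sin H₀ = 1.3476×-0.69591×0.22272 + 0.71813×0.97488×0.97519 = -0.208869 + 0.682721 = 0.473852.
Q̄ = (S₀/π) × [bracket] = (266/π) × 0.473852 = 40.12 W/m².

Q̄ ≈ 40.1 W/m²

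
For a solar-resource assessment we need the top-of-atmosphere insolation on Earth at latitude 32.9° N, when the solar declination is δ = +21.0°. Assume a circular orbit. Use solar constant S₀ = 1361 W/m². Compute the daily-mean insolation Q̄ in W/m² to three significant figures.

Q̄ ≈ 483 W/m²

cos H₀ = −tan(+32.9°) tan(+21.000°) = -0.2483, H₀ = 1.8218 rad.
Bracket: H₀ sin φ sin δ + cos φ cos δ sin H₀ = 1.8218×0.54317×0.35837 + 0.83962×0.93358×0.96867 = 0.354624 + 0.759294 = 1.113918.
Q̄ = (S₀/π) × [bracket] = (1361/π) × 1.113918 = 482.6 W/m².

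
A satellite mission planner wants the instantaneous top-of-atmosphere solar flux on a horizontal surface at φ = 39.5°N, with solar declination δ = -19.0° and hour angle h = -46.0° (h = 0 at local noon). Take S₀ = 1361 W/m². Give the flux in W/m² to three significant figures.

cos θ_z = sin φ sin δ + cos φ cos δ cos h = -0.207087 + 0.506813 = 0.299726.
Flux = S₀ · cos θ_z = 1361 × 0.299726 = 407.9 W/m².

408 W/m²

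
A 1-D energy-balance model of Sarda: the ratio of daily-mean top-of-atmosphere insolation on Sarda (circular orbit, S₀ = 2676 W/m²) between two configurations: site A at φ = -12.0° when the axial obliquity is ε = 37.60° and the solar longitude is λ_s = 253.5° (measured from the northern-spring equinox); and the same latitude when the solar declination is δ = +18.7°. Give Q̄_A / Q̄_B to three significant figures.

Q̄_A / Q̄_B ≈ 1.21

— Configuration A (φ=-12.0°):
Solar declination: sin δ = sin ε · sin λ_s = sin 37.60° × sin 253.5° = -0.58502, so δ = -35.804°.
cos H₀ = −tan(-12.0°) tan(-35.804°) = -0.1533, H₀ = 1.7247 rad.
Bracket: H₀ sin φ sin δ + cos φ cos δ sin H₀ = 1.7247×-0.20791×-0.58502 + 0.97815×0.81102×0.98818 = 0.209778 + 0.783922 = 0.993700.
Q̄ = (S₀/π) × [bracket] = (2676/π) × 0.993700 = 846.43 W/m².
— Configuration B (φ=-12.0°):
cos H₀ = −tan(-12.0°) tan(+18.700°) = 0.0719, H₀ = 1.4988 rad.
Bracket: H₀ sin φ sin δ + cos φ cos δ sin H₀ = 1.4988×-0.20791×0.32061 + 0.97815×0.94721×0.99741 = -0.099907 + 0.924114 = 0.824207.
Q̄ = (S₀/π) × [bracket] = (2676/π) × 0.824207 = 702.06 W/m².
Ratio Q̄_A / Q̄_B = 846.43 / 702.06 = 1.206.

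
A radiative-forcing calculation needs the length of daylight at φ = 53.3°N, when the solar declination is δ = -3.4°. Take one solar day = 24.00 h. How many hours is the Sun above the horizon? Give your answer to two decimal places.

cos H₀ = −tan φ · tan δ = −tan(+53.3°) × tan(-3.400°) = 0.0797, so H₀ = 1.4910 rad = 85.43°.
Daylight = 2H₀/(2π) × 24.00 h = (1.4910/π) × 24.00 = 11.39 h.

11.39 h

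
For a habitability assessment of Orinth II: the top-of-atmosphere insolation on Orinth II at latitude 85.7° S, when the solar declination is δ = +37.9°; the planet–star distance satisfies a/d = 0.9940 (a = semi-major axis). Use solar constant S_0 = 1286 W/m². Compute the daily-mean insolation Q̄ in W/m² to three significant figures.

cos h₀ = −tan(-85.7°) tan(+37.900°) = 10.3534 ≥ 1 ⇒ polar night, h₀ = 0 and Q̄ = 0.
Inverse-square distance factor (a/d)² = 0.9940² = 0.988036.

Q̄ ≈ 0.00 W/m²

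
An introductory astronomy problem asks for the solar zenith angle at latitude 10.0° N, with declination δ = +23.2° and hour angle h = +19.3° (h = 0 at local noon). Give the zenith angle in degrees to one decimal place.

cos θ_z = sin φ sin δ + cos φ cos δ cos h = 0.068407 + 0.854302 = 0.922709.
θ_z = arccos(0.922709) = 22.7°.

θ_z = 22.7°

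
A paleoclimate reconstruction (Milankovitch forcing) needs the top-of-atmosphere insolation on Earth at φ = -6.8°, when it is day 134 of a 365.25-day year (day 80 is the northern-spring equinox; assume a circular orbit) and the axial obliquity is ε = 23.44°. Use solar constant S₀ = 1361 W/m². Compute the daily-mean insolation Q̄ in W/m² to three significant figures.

Q̄ ≈ 382 W/m²

Solar longitude: λ_s = 360° × (134 − 80)/365.25 = 53.224°.
sin δ = sin 23.44° × sin 53.224° = 0.31862, so δ = +18.580°.
cos H₀ = −tan(-6.8°) tan(+18.580°) = 0.0401, H₀ = 1.5307 rad.
Bracket: H₀ sin φ sin δ + cos φ cos δ sin H₀ = 1.5307×-0.11840×0.31862 + 0.99297×0.94788×0.99920 = -0.057745 + 0.940463 = 0.882718.
Q̄ = (S₀/π) × [bracket] = (1361/π) × 0.882718 = 382.4 W/m².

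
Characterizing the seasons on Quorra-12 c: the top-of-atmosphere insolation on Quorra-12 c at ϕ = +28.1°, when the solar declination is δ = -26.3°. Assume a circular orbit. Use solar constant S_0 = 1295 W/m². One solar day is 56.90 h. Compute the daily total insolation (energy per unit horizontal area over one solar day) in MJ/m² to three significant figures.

cos h₀ = −tan(+28.1°) tan(-26.300°) = 0.2639, h₀ = 1.3037 rad.
Bracket: h₀ sin ϕ sin δ + cos ϕ cos δ sin h₀ = 1.3037×0.47101×-0.44307 + 0.88213×0.89649×0.96455 = -0.272070 + 0.762786 = 0.490716.
Q̄ = (S_0/π) × [bracket] = (1295/π) × 0.490716 = 202.28 W/m².
Daily total = Q̄ × 56.90 h × 3600 s/h = 202.28 × 56.90 × 3600 / 10⁶ = 41.44 MJ/m².

41.4 MJ/m²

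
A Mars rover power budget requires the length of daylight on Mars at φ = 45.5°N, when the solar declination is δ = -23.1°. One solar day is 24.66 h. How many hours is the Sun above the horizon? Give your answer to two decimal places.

cos H₀ = −tan φ · tan δ = −tan(+45.5°) × tan(-23.100°) = 0.4340, so H₀ = 1.1218 rad = 64.28°.
Daylight = 2H₀/(2π) × 24.66 h = (1.1218/π) × 24.66 = 8.81 h.

8.81 h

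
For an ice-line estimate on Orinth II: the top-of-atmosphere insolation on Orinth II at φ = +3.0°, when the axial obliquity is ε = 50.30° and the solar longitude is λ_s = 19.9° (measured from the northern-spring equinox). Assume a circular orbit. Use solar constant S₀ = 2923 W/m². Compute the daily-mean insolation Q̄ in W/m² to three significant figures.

Q̄ ≈ 917 W/m²

Solar declination: sin δ = sin ε · sin λ_s = sin 50.30° × sin 19.9° = 0.26189, so δ = +15.182°.
cos H₀ = −tan(+3.0°) tan(+15.182°) = -0.0142, H₀ = 1.5850 rad.
Bracket: H₀ sin φ sin δ + cos φ cos δ sin H₀ = 1.5850×0.05234×0.26189 + 0.99863×0.96510×0.99990 = 0.021726 + 0.963681 = 0.985407.
Q̄ = (S₀/π) × [bracket] = (2923/π) × 0.985407 = 916.8 W/m².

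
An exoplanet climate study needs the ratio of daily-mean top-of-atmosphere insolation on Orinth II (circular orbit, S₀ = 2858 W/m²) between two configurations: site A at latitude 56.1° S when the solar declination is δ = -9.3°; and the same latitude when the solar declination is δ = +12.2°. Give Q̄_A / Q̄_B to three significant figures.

— Configuration A (φ=-56.1°):
cos H₀ = −tan(-56.1°) tan(-9.300°) = -0.2437, H₀ = 1.8170 rad.
Bracket: H₀ sin φ sin δ + cos φ cos δ sin H₀ = 1.8170×-0.83001×-0.16160 + 0.55775×0.98686×0.96985 = 0.243714 + 0.533826 = 0.777540.
Q̄ = (S₀/π) × [bracket] = (2858/π) × 0.777540 = 707.35 W/m².
— Configuration B (φ=-56.1°):
cos H₀ = −tan(-56.1°) tan(+12.200°) = 0.3218, H₀ = 1.2432 rad.
Bracket: H₀ sin φ sin δ + cos φ cos δ sin H₀ = 1.2432×-0.83001×0.21132 + 0.55775×0.97742×0.94682 = -0.218054 + 0.516165 = 0.298111.
Q̄ = (S₀/π) × [bracket] = (2858/π) × 0.298111 = 271.20 W/m².
Ratio Q̄_A / Q̄_B = 707.35 / 271.20 = 2.608.

Q̄_A / Q̄_B ≈ 2.61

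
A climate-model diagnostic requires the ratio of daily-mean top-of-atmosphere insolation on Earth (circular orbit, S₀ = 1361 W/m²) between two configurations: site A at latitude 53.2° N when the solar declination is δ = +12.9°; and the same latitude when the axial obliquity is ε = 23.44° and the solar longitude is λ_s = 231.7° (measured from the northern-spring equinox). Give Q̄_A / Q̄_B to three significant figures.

— Configuration A (φ=+53.2°):
cos H₀ = −tan(+53.2°) tan(+12.900°) = -0.3062, H₀ = 1.8819 rad.
Bracket: H₀ sin φ sin δ + cos φ cos δ sin H₀ = 1.8819×0.80073×0.22325 + 0.59902×0.97476×0.95198 = 0.336414 + 0.555862 = 0.892276.
Q̄ = (S₀/π) × [bracket] = (1361/π) × 0.892276 = 386.55 W/m².
— Configuration B (φ=+53.2°):
Solar declination: sin δ = sin ε · sin λ_s = sin 23.44° × sin 231.7° = -0.31218, so δ = -18.190°.
cos H₀ = −tan(+53.2°) tan(-18.190°) = 0.4392, H₀ = 1.1160 rad.
Bracket: H₀ sin φ sin δ + cos φ cos δ sin H₀ = 1.1160×0.80073×-0.31218 + 0.59902×0.95002×0.89837 = -0.278969 + 0.511245 = 0.232276.
Q̄ = (S₀/π) × [bracket] = (1361/π) × 0.232276 = 100.63 W/m².
Ratio Q̄_A / Q̄_B = 386.55 / 100.63 = 3.841.

Q̄_A / Q̄_B ≈ 3.84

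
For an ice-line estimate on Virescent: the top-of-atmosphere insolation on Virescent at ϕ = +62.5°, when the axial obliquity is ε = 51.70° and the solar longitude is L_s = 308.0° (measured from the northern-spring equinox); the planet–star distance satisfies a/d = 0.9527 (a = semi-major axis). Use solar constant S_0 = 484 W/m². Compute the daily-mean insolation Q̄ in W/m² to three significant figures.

Solar declination: sin δ = sin ε · sin L_s = sin 51.70° × sin 308.0° = -0.61841, so δ = -38.200°.
cos h₀ = −tan(+62.5°) tan(-38.200°) = 1.5117 ≥ 1 ⇒ polar night, h₀ = 0 and Q̄ = 0.
Inverse-square distance factor (a/d)² = 0.9527² = 0.907637.

Q̄ ≈ 0.00 W/m²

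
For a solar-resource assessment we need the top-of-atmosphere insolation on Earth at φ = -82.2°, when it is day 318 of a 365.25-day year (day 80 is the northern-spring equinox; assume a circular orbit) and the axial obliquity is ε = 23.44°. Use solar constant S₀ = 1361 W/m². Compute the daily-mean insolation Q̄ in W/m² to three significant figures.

Q̄ ≈ 437 W/m²

Solar longitude: λ_s = 360° × (318 − 80)/365.25 = 234.579°.
sin δ = sin 23.44° × sin 234.579° = -0.32416, so δ = -18.915°.
cos H₀ = −tan(-82.2°) tan(-18.915°) = -2.5015 ≤ −1 ⇒ polar day, H₀ = π.
Bracket: H₀ sin φ sin δ + cos φ cos δ sin H₀ = 3.1416×-0.99075×-0.32416 + 0.13572×0.94600×0.00000 = 1.008961 + 0.000000 = 1.008961.
Q̄ = (S₀/π) × [bracket] = (1361/π) × 1.008961 = 437.1 W/m².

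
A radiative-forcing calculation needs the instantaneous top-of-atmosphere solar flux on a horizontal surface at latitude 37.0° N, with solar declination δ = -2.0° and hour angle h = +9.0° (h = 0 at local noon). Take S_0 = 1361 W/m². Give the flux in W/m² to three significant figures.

cos θ_z = sin ϕ sin δ + cos ϕ cos δ cos h = -0.021003 + 0.788322 = 0.767319.
Flux = S_0 · cos θ_z = 1361 × 0.767319 = 1044 W/m².

1.04e+03 W/m²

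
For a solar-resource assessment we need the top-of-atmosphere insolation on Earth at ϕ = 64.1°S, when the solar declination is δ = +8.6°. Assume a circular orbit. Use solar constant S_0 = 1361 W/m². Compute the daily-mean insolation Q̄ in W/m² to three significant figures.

Q̄ ≈ 105 W/m²

cos h₀ = −tan(-64.1°) tan(+8.600°) = 0.3115, h₀ = 1.2541 rad.
Bracket: h₀ sin ϕ sin δ + cos ϕ cos δ sin h₀ = 1.2541×-0.89956×0.14954 + 0.43680×0.98876×0.95026 = -0.168702 + 0.410408 = 0.241706.
Q̄ = (S_0/π) × [bracket] = (1361/π) × 0.241706 = 104.7 W/m².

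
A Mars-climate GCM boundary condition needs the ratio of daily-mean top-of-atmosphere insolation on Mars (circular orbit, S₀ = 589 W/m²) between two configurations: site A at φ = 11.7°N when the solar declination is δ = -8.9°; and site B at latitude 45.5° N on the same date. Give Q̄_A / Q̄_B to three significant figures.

Q̄_A / Q̄_B ≈ 1.74

— Configuration A (φ=+11.7°):
cos H₀ = −tan(+11.7°) tan(-8.900°) = 0.0324, H₀ = 1.5384 rad.
Bracket: H₀ sin φ sin δ + cos φ cos δ sin H₀ = 1.5384×0.20279×-0.15471 + 0.97922×0.98796×0.99947 = -0.048265 + 0.966917 = 0.918652.
Q̄ = (S₀/π) × [bracket] = (589/π) × 0.918652 = 172.23 W/m².
— Configuration B (φ=+45.5°):
cos H₀ = −tan(+45.5°) tan(-8.900°) = 0.1594, H₀ = 1.4108 rad.
Bracket: H₀ sin φ sin δ + cos φ cos δ sin H₀ = 1.4108×0.71325×-0.15471 + 0.70091×0.98796×0.98722 = -0.155677 + 0.683621 = 0.527944.
Q̄ = (S₀/π) × [bracket] = (589/π) × 0.527944 = 98.981 W/m².
Ratio Q̄_A / Q̄_B = 172.23 / 98.981 = 1.740.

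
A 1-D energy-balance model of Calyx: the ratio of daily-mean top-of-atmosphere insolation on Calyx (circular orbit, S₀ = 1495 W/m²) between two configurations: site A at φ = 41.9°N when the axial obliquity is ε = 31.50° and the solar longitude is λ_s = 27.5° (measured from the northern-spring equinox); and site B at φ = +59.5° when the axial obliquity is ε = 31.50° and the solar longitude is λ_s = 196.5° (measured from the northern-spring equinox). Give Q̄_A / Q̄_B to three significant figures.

— Configuration A (φ=+41.9°):
Solar declination: sin δ = sin ε · sin λ_s = sin 31.50° × sin 27.5° = 0.24126, so δ = +13.961°.
cos H₀ = −tan(+41.9°) tan(+13.961°) = -0.2231, H₀ = 1.7958 rad.
Bracket: H₀ sin φ sin δ + cos φ cos δ sin H₀ = 1.7958×0.66783×0.24126 + 0.74431×0.97046×0.97480 = 0.289340 + 0.704121 = 0.993461.
Q̄ = (S₀/π) × [bracket] = (1495/π) × 0.993461 = 472.76 W/m².
— Configuration B (φ=+59.5°):
Solar declination: sin δ = sin ε · sin λ_s = sin 31.50° × sin 196.5° = -0.14840, so δ = -8.534°.
cos H₀ = −tan(+59.5°) tan(-8.534°) = 0.2547, H₀ = 1.3132 rad.
Bracket: H₀ sin φ sin δ + cos φ cos δ sin H₀ = 1.3132×0.86163×-0.14840 + 0.50754×0.98893×0.96701 = -0.167913 + 0.485363 = 0.317450.
Q̄ = (S₀/π) × [bracket] = (1495/π) × 0.317450 = 151.07 W/m².
Ratio Q̄_A / Q̄_B = 472.76 / 151.07 = 3.129.

Q̄_A / Q̄_B ≈ 3.13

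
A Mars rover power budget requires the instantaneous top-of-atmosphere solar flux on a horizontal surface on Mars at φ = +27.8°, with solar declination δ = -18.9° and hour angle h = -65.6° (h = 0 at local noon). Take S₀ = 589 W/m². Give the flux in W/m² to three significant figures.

115 W/m²

cos θ_z = sin φ sin δ + cos φ cos δ cos h = -0.151071 + 0.345723 = 0.194652.
Flux = S₀ · cos θ_z = 589 × 0.194652 = 114.7 W/m².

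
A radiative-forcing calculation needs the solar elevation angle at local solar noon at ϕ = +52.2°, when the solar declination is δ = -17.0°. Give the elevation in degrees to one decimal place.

20.8°

At local noon the hour angle is zero, so the zenith angle equals |ϕ − δ| = |+52.2° − (-17.000°)| = 69.200°.
Elevation = 90° − 69.200° = 20.8°.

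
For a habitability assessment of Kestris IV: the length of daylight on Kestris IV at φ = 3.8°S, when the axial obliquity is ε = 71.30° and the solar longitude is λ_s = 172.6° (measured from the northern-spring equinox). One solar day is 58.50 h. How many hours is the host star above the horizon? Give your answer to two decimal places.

Solar declination: sin δ = sin ε · sin λ_s = sin 71.30° × sin 172.6° = 0.12200, so δ = +7.007°.
cos H₀ = −tan φ · tan δ = −tan(-3.8°) × tan(+7.007°) = 0.0082, so H₀ = 1.5626 rad = 89.53°.
Daylight = 2H₀/(2π) × 58.50 h = (1.5626/π) × 58.50 = 29.10 h.

29.10 h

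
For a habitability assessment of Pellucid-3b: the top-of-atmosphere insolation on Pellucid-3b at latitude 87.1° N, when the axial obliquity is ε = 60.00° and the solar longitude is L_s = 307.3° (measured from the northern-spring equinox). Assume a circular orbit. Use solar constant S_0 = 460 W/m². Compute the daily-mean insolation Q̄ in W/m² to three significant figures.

Q̄ ≈ 0.00 W/m²

Solar declination: sin δ = sin ε · sin L_s = sin 60.00° × sin 307.3° = -0.68890, so δ = -43.543°.
cos h₀ = −tan(+87.1°) tan(-43.543°) = 18.7611 ≥ 1 ⇒ polar night, h₀ = 0 and Q̄ = 0.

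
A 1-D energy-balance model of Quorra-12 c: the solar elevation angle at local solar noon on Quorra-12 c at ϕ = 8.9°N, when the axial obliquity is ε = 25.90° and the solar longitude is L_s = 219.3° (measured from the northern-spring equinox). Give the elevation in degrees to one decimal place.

Solar declination: sin δ = sin ε · sin L_s = sin 25.90° × sin 219.3° = -0.27666, so δ = -16.061°.
At local noon the hour angle is zero, so the zenith angle equals |ϕ − δ| = |+8.9° − (-16.061°)| = 24.961°.
Elevation = 90° − 24.961° = 65.0°.

65.0°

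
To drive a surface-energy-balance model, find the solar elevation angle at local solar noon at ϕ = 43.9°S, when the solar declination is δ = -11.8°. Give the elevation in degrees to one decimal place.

At local noon the hour angle is zero, so the zenith angle equals |ϕ − δ| = |-43.9° − (-11.800°)| = 32.100°.
Elevation = 90° − 32.100° = 57.9°.

57.9°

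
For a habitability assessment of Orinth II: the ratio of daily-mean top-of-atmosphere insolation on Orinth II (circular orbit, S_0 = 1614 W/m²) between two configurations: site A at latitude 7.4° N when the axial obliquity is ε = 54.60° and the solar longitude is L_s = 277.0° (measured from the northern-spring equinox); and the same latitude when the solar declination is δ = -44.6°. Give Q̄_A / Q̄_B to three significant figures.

Q̄_A / Q̄_B ≈ 0.752

— Configuration A (ϕ=+7.4°):
Solar declination: sin δ = sin ε · sin L_s = sin 54.60° × sin 277.0° = -0.80905, so δ = -54.003°.
cos h₀ = −tan(+7.4°) tan(-54.003°) = 0.1788, h₀ = 1.3910 rad.
Bracket: h₀ sin ϕ sin δ + cos ϕ cos δ sin h₀ = 1.3910×0.12880×-0.80905 + 0.99167×0.58774×0.98389 = -0.144950 + 0.573455 = 0.428505.
Q̄ = (S_0/π) × [bracket] = (1614/π) × 0.428505 = 220.15 W/m².
— Configuration B (ϕ=+7.4°):
cos h₀ = −tan(+7.4°) tan(-44.600°) = 0.1281, h₀ = 1.4424 rad.
Bracket: h₀ sin ϕ sin δ + cos ϕ cos δ sin h₀ = 1.4424×0.12880×-0.70215 + 0.99167×0.71203×0.99176 = -0.130446 + 0.700281 = 0.569835.
Q̄ = (S_0/π) × [bracket] = (1614/π) × 0.569835 = 292.75 W/m².
Ratio Q̄_A / Q̄_B = 220.15 / 292.75 = 0.7520.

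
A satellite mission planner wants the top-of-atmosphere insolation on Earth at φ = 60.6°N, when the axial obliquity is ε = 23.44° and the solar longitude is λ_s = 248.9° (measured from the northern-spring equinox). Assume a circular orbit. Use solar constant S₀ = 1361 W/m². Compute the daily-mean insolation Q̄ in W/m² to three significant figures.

Q̄ ≈ 29.6 W/m²

Solar declination: sin δ = sin ε · sin λ_s = sin 23.44° × sin 248.9° = -0.37112, so δ = -21.785°.
cos H₀ = −tan(+60.6°) tan(-21.785°) = 0.7093, H₀ = 0.7823 rad.
Bracket: H₀ sin φ sin δ + cos φ cos δ sin H₀ = 0.7823×0.87121×-0.37112 + 0.49090×0.92859×0.70493 = -0.252936 + 0.321339 = 0.068403.
Q̄ = (S₀/π) × [bracket] = (1361/π) × 0.068403 = 29.63 W/m².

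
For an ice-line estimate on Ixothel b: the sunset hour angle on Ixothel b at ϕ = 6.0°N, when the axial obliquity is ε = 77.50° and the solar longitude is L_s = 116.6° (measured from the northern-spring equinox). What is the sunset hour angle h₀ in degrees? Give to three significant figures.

Solar declination: sin δ = sin ε · sin L_s = sin 77.50° × sin 116.6° = 0.87296, so δ = +60.804°.
cos h₀ = −tan ϕ · tan δ = −tan(+6.0°) × tan(+60.804°) = -0.1881, so h₀ = 1.7600 rad = 100.84°.

h₀ = 101°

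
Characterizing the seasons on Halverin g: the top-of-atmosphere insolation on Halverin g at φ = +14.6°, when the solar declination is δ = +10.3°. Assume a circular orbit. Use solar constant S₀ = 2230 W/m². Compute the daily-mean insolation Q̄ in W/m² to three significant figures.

cos H₀ = −tan(+14.6°) tan(+10.300°) = -0.0473, H₀ = 1.6182 rad.
Bracket: H₀ sin φ sin δ + cos φ cos δ sin H₀ = 1.6182×0.25207×0.17880 + 0.96771×0.98389×0.99888 = 0.072932 + 0.951054 = 1.023986.
Q̄ = (S₀/π) × [bracket] = (2230/π) × 1.023986 = 726.9 W/m².

Q̄ ≈ 727 W/m²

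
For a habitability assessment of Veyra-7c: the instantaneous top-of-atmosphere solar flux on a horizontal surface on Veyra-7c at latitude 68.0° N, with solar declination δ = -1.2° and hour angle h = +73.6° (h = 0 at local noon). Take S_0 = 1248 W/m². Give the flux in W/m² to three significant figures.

108 W/m²

cos θ_z = sin ϕ sin δ + cos ϕ cos δ cos h = -0.019417 + 0.105744 = 0.086327.
Flux = S_0 · cos θ_z = 1248 × 0.086327 = 107.7 W/m².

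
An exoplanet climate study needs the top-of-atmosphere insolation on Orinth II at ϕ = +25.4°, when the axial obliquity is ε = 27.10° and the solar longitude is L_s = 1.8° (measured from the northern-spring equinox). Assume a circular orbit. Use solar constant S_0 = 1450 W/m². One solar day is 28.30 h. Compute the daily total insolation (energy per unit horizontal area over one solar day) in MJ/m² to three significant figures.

42.9 MJ/m²

Solar declination: sin δ = sin ε · sin L_s = sin 27.10° × sin 1.8° = 0.01431, so δ = +0.820°.
cos h₀ = −tan(+25.4°) tan(+0.820°) = -0.0068, h₀ = 1.5776 rad.
Bracket: h₀ sin ϕ sin δ + cos ϕ cos δ sin h₀ = 1.5776×0.42894×0.01431 + 0.90334×0.99990×0.99998 = 0.009684 + 0.903232 = 0.912916.
Q̄ = (S_0/π) × [bracket] = (1450/π) × 0.912916 = 421.36 W/m².
Daily total = Q̄ × 28.30 h × 3600 s/h = 421.36 × 28.30 × 3600 / 10⁶ = 42.93 MJ/m².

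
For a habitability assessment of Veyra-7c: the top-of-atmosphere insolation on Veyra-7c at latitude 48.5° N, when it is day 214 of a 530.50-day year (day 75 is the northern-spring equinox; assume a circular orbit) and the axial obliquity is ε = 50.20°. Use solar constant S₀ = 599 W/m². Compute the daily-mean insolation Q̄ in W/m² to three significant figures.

Q̄ ≈ 344 W/m²

Solar longitude: λ_s = 360° × (214 − 75)/530.50 = 94.326°.
sin δ = sin 50.20° × sin 94.326° = 0.76609, so δ = +50.004°.
cos H₀ = −tan(+48.5°) tan(+50.004°) = -1.3472 ≤ −1 ⇒ polar day, H₀ = π.
Bracket: H₀ sin φ sin δ + cos φ cos δ sin H₀ = 3.1416×0.74896×0.76609 + 0.66262×0.64273×0.00000 = 1.802558 + 0.000000 = 1.802558.
Q̄ = (S₀/π) × [bracket] = (599/π) × 1.802558 = 343.7 W/m².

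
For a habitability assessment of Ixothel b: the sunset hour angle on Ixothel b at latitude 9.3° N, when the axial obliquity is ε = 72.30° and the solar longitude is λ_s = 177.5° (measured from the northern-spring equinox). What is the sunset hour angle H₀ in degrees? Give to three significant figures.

Solar declination: sin δ = sin ε · sin λ_s = sin 72.30° × sin 177.5° = 0.04155, so δ = +2.382°.
cos H₀ = −tan φ · tan δ = −tan(+9.3°) × tan(+2.382°) = -0.0068, so H₀ = 1.5776 rad = 90.39°.

H₀ = 90.4°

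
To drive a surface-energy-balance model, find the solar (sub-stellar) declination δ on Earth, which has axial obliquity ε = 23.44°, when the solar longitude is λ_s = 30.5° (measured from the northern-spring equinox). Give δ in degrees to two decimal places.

sin δ = sin ε · sin λ_s = sin 23.44° × sin 30.5° = 0.201893.
δ = arcsin(0.201893) = +11.65°.

δ = +11.65°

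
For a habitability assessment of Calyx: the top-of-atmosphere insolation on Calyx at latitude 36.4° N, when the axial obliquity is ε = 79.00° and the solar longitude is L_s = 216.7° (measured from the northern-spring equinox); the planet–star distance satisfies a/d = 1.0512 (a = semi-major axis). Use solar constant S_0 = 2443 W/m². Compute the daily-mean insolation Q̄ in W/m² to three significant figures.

Solar declination: sin δ = sin ε · sin L_s = sin 79.00° × sin 216.7° = -0.58665, so δ = -35.919°.
cos h₀ = −tan(+36.4°) tan(-35.919°) = 0.5341, h₀ = 1.0074 rad.
Bracket: h₀ sin ϕ sin δ + cos ϕ cos δ sin h₀ = 1.0074×0.59342×-0.58665 + 0.80489×0.80984×0.84544 = -0.350706 + 0.551085 = 0.200379.
Inverse-square distance factor (a/d)² = 1.0512² = 1.105021.
Q̄ = (S_0/π) × 1.105021 × [bracket] = (2443/π) × 1.105021 × 0.200379 = 172.2 W/m².

Q̄ ≈ 172 W/m²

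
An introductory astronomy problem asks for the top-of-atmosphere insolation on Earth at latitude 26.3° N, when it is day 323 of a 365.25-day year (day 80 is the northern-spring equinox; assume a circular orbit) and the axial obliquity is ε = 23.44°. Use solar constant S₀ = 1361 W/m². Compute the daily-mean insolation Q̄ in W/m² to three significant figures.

Solar longitude: λ_s = 360° × (323 − 80)/365.25 = 239.507°.
sin δ = sin 23.44° × sin 239.507° = -0.34277, so δ = -20.046°.
cos H₀ = −tan(+26.3°) tan(-20.046°) = 0.1803, H₀ = 1.3895 rad.
Bracket: H₀ sin φ sin δ + cos φ cos δ sin H₀ = 1.3895×0.44307×-0.34277 + 0.89649×0.93942×0.98361 = -0.211025 + 0.828377 = 0.617352.
Q̄ = (S₀/π) × [bracket] = (1361/π) × 0.617352 = 267.4 W/m².

Q̄ ≈ 267 W/m²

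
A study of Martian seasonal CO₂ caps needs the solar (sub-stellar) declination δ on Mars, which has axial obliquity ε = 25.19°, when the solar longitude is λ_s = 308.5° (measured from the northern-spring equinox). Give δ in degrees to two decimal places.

sin δ = sin ε · sin λ_s = sin 25.19° × sin 308.5° = -0.333095.
δ = arcsin(-0.333095) = -19.46°.

δ = -19.46°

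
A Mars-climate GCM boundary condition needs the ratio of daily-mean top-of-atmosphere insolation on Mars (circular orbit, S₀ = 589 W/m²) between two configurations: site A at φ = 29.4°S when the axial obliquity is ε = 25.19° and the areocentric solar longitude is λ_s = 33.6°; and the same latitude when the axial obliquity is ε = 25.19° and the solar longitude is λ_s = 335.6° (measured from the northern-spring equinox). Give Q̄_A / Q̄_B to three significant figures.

Q̄_A / Q̄_B ≈ 0.675

— Configuration A (φ=-29.4°):
sin δ = sin 25.19° × sin 33.6° = 0.23554, so δ = +13.623°.
cos H₀ = −tan(-29.4°) tan(+13.623°) = 0.1366, H₀ = 1.4338 rad.
Bracket: H₀ sin φ sin δ + cos φ cos δ sin H₀ = 1.4338×-0.49090×0.23554 + 0.87121×0.97187×0.99063 = -0.165785 + 0.838769 = 0.672984.
Q̄ = (S₀/π) × [bracket] = (589/π) × 0.672984 = 126.17 W/m².
— Configuration B (φ=-29.4°):
Solar declination: sin δ = sin ε · sin λ_s = sin 25.19° × sin 335.6° = -0.17583, so δ = -10.127°.
cos H₀ = −tan(-29.4°) tan(-10.127°) = -0.1006, H₀ = 1.6716 rad.
Bracket: H₀ sin φ sin δ + cos φ cos δ sin H₀ = 1.6716×-0.49090×-0.17583 + 0.87121×0.98442×0.99492 = 0.144284 + 0.853280 = 0.997564.
Q̄ = (S₀/π) × [bracket] = (589/π) × 0.997564 = 187.03 W/m².
Ratio Q̄_A / Q̄_B = 126.17 / 187.03 = 0.6746.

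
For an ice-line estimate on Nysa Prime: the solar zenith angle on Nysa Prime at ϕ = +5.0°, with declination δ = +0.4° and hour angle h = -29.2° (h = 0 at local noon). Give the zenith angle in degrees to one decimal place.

θ_z = 29.5°

cos θ_z = sin ϕ sin δ + cos ϕ cos δ cos h = 0.000608 + 0.869579 = 0.870187.
θ_z = arccos(0.870187) = 29.5°.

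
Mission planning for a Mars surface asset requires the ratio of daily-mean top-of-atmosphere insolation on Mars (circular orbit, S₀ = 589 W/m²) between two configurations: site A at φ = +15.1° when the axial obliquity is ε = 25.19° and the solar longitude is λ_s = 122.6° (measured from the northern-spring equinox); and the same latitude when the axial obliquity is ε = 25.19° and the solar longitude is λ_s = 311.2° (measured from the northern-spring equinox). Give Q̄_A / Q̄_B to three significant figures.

Q̄_A / Q̄_B ≈ 1.34

— Configuration A (φ=+15.1°):
Solar declination: sin δ = sin ε · sin λ_s = sin 25.19° × sin 122.6° = 0.35857, so δ = +21.012°.
cos H₀ = −tan(+15.1°) tan(+21.012°) = -0.1036, H₀ = 1.6746 rad.
Bracket: H₀ sin φ sin δ + cos φ cos δ sin H₀ = 1.6746×0.26050×0.35857 + 0.96547×0.93350×0.99461 = 0.156420 + 0.896408 = 1.052828.
Q̄ = (S₀/π) × [bracket] = (589/π) × 1.052828 = 197.39 W/m².
— Configuration B (φ=+15.1°):
Solar declination: sin δ = sin ε · sin λ_s = sin 25.19° × sin 311.2° = -0.32024, so δ = -18.678°.
cos H₀ = −tan(+15.1°) tan(-18.678°) = 0.0912, H₀ = 1.4795 rad.
Bracket: H₀ sin φ sin δ + cos φ cos δ sin H₀ = 1.4795×0.26050×-0.32024 + 0.96547×0.94734×0.99583 = -0.123424 + 0.910814 = 0.787390.
Q̄ = (S₀/π) × [bracket] = (589/π) × 0.787390 = 147.62 W/m².
Ratio Q̄_A / Q̄_B = 197.39 / 147.62 = 1.337.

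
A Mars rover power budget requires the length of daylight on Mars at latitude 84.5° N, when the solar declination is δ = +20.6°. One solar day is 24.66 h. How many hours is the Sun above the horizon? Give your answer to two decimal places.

24.66 h

Sunrise equation: cos h₀ = −tan ϕ · tan δ = -3.9036 ≤ −1, so the Sun never sets (polar day) and h₀ = π.
Daylight = 2h₀/(2π) × 24.66 h = (3.1416/π) × 24.66 = 24.66 h.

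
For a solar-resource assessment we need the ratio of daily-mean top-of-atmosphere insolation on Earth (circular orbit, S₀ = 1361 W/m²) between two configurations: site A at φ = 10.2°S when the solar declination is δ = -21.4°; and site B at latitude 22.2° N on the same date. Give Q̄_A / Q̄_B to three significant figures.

Q̄_A / Q̄_B ≈ 1.55

— Configuration A (φ=-10.2°):
cos H₀ = −tan(-10.2°) tan(-21.400°) = -0.0705, H₀ = 1.6414 rad.
Bracket: H₀ sin φ sin δ + cos φ cos δ sin H₀ = 1.6414×-0.17708×-0.36488 + 0.98420×0.93106×0.99751 = 0.106056 + 0.914068 = 1.020124.
Q̄ = (S₀/π) × [bracket] = (1361/π) × 1.020124 = 441.94 W/m².
— Configuration B (φ=+22.2°):
cos H₀ = −tan(+22.2°) tan(-21.400°) = 0.1599, H₀ = 1.4102 rad.
Bracket: H₀ sin φ sin δ + cos φ cos δ sin H₀ = 1.4102×0.37784×-0.36488 + 0.92587×0.93106×0.98713 = -0.194419 + 0.850946 = 0.656527.
Q̄ = (S₀/π) × [bracket] = (1361/π) × 0.656527 = 284.42 W/m².
Ratio Q̄_A / Q̄_B = 441.94 / 284.42 = 1.554.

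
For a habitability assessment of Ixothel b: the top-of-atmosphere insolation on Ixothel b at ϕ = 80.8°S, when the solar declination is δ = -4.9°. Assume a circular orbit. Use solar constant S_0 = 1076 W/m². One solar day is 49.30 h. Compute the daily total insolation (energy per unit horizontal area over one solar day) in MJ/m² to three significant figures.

19.1 MJ/m²

cos h₀ = −tan(-80.8°) tan(-4.900°) = -0.5293, h₀ = 2.1286 rad.
Bracket: h₀ sin ϕ sin δ + cos ϕ cos δ sin h₀ = 2.1286×-0.98714×-0.08542 + 0.15988×0.99635×0.84843 = 0.179487 + 0.135152 = 0.314639.
Q̄ = (S_0/π) × [bracket] = (1076/π) × 0.314639 = 107.76 W/m².
Daily total = Q̄ × 49.30 h × 3600 s/h = 107.76 × 49.30 × 3600 / 10⁶ = 19.13 MJ/m².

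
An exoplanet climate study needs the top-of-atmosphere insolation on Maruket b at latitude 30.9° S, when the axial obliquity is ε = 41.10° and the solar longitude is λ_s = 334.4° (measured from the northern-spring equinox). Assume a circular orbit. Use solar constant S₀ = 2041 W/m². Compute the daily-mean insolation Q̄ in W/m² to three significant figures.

Solar declination: sin δ = sin ε · sin λ_s = sin 41.10° × sin 334.4° = -0.28404, so δ = -16.502°.
cos H₀ = −tan(-30.9°) tan(-16.502°) = -0.1773, H₀ = 1.7490 rad.
Bracket: H₀ sin φ sin δ + cos φ cos δ sin H₀ = 1.7490×-0.51354×-0.28404 + 0.85806×0.95881×0.98416 = 0.255119 + 0.809685 = 1.064804.
Q̄ = (S₀/π) × [bracket] = (2041/π) × 1.064804 = 691.8 W/m².

Q̄ ≈ 692 W/m²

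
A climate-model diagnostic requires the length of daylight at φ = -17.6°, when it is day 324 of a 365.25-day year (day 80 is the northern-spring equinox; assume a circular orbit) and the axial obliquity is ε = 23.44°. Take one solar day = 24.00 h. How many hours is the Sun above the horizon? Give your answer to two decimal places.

12.90 h

Solar longitude: λ_s = 360° × (324 − 80)/365.25 = 240.493°.
sin δ = sin 23.44° × sin 240.493° = -0.34619, so δ = -20.255°.
cos H₀ = −tan φ · tan δ = −tan(-17.6°) × tan(-20.255°) = -0.1171, so H₀ = 1.6881 rad = 96.72°.
Daylight = 2H₀/(2π) × 24.00 h = (1.6881/π) × 24.00 = 12.90 h.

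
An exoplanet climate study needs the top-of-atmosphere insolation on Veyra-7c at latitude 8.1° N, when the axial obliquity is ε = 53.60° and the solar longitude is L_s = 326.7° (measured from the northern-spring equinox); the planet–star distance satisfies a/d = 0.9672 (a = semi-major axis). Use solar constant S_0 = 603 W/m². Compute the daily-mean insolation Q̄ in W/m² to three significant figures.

Q̄ ≈ 142 W/m²

Solar declination: sin δ = sin ε · sin L_s = sin 53.60° × sin 326.7° = -0.44191, so δ = -26.225°.
cos h₀ = −tan(+8.1°) tan(-26.225°) = 0.0701, h₀ = 1.5006 rad.
Bracket: h₀ sin ϕ sin δ + cos ϕ cos δ sin h₀ = 1.5006×0.14090×-0.44191 + 0.99002×0.89706×0.99754 = -0.093435 + 0.885923 = 0.792488.
Inverse-square distance factor (a/d)² = 0.9672² = 0.935476.
Q̄ = (S_0/π) × 0.935476 × [bracket] = (603/π) × 0.935476 × 0.792488 = 142.3 W/m².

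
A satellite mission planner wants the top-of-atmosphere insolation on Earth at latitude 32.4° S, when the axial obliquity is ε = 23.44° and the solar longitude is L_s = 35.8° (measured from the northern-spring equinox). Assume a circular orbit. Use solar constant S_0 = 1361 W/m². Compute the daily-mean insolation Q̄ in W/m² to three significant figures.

Solar declination: sin δ = sin ε · sin L_s = sin 23.44° × sin 35.8° = 0.23269, so δ = +13.455°.
cos h₀ = −tan(-32.4°) tan(+13.455°) = 0.1518, h₀ = 1.4184 rad.
Bracket: h₀ sin ϕ sin δ + cos ϕ cos δ sin h₀ = 1.4184×-0.53583×0.23269 + 0.84433×0.97255×0.98841 = -0.176849 + 0.811636 = 0.634787.
Q̄ = (S_0/π) × [bracket] = (1361/π) × 0.634787 = 275.0 W/m².

Q̄ ≈ 275 W/m²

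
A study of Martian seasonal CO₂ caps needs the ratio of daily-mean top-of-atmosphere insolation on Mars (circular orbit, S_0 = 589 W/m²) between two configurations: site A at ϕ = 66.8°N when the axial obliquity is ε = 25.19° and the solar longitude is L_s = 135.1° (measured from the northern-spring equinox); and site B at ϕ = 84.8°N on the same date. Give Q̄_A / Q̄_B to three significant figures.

Q̄_A / Q̄_B ≈ 0.975

— Configuration A (ϕ=+66.8°):
Solar declination: sin δ = sin ε · sin L_s = sin 25.19° × sin 135.1° = 0.30043, so δ = +17.484°.
cos h₀ = −tan(+66.8°) tan(+17.484°) = -0.7349, h₀ = 2.3963 rad.
Bracket: h₀ sin ϕ sin δ + cos ϕ cos δ sin h₀ = 2.3963×0.91914×0.30043 + 0.39394×0.95380×0.67816 = 0.661708 + 0.254812 = 0.916520.
Q̄ = (S_0/π) × [bracket] = (589/π) × 0.916520 = 171.83 W/m².
— Configuration B (ϕ=+84.8°):
cos h₀ = −tan(+84.8°) tan(+17.484°) = -3.4611 ≤ −1 ⇒ polar day, h₀ = π.
Bracket: h₀ sin ϕ sin δ + cos ϕ cos δ sin h₀ = 3.1416×0.99588×0.30043 + 0.09063×0.95380×0.00000 = 0.939942 + 0.000000 = 0.939942.
Q̄ = (S_0/π) × [bracket] = (589/π) × 0.939942 = 176.22 W/m².
Ratio Q̄_A / Q̄_B = 171.83 / 176.22 = 0.9751.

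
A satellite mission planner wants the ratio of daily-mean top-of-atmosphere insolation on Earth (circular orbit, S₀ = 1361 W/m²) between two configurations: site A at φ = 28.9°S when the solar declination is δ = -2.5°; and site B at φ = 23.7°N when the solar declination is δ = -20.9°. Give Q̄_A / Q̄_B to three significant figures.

Q̄_A / Q̄_B ≈ 1.41

— Configuration A (φ=-28.9°):
cos H₀ = −tan(-28.9°) tan(-2.500°) = -0.0241, H₀ = 1.5949 rad.
Bracket: H₀ sin φ sin δ + cos φ cos δ sin H₀ = 1.5949×-0.48328×-0.04362 + 0.87546×0.99905×0.99971 = 0.033622 + 0.874375 = 0.907997.
Q̄ = (S₀/π) × [bracket] = (1361/π) × 0.907997 = 393.36 W/m².
— Configuration B (φ=+23.7°):
cos H₀ = −tan(+23.7°) tan(-20.900°) = 0.1676, H₀ = 1.4024 rad.
Bracket: H₀ sin φ sin δ + cos φ cos δ sin H₀ = 1.4024×0.40195×-0.35674 + 0.91566×0.93420×0.98585 = -0.201092 + 0.843306 = 0.642214.
Q̄ = (S₀/π) × [bracket] = (1361/π) × 0.642214 = 278.22 W/m².
Ratio Q̄_A / Q̄_B = 393.36 / 278.22 = 1.414.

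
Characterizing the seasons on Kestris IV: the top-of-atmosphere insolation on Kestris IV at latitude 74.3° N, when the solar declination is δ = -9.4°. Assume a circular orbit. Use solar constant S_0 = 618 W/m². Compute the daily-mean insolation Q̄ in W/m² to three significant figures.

cos h₀ = −tan(+74.3°) tan(-9.400°) = 0.5890, h₀ = 0.9410 rad.
Bracket: h₀ sin ϕ sin δ + cos ϕ cos δ sin h₀ = 0.9410×0.96269×-0.16333 + 0.27060×0.98657×0.80816 = -0.147959 + 0.215751 = 0.067792.
Q̄ = (S_0/π) × [bracket] = (618/π) × 0.067792 = 13.34 W/m².

Q̄ ≈ 13.3 W/m²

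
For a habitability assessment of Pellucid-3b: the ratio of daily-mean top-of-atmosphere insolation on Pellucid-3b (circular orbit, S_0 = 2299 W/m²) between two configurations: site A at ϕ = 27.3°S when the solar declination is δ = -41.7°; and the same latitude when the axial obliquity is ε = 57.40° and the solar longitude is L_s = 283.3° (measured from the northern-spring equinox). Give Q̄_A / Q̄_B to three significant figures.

— Configuration A (ϕ=-27.3°):
cos h₀ = −tan(-27.3°) tan(-41.700°) = -0.4599, h₀ = 2.0486 rad.
Bracket: h₀ sin ϕ sin δ + cos ϕ cos δ sin h₀ = 2.0486×-0.45865×-0.66523 + 0.88862×0.74664×0.88799 = 0.625044 + 0.589163 = 1.214207.
Q̄ = (S_0/π) × [bracket] = (2299/π) × 1.214207 = 888.55 W/m².
— Configuration B (ϕ=-27.3°):
Solar declination: sin δ = sin ε · sin L_s = sin 57.40° × sin 283.3° = -0.81986, so δ = -55.070°.
cos h₀ = −tan(-27.3°) tan(-55.070°) = -0.7391, h₀ = 2.4025 rad.
Bracket: h₀ sin ϕ sin δ + cos ϕ cos δ sin h₀ = 2.4025×-0.45865×-0.81986 + 0.88862×0.57257×0.67364 = 0.903409 + 0.342746 = 1.246155.
Q̄ = (S_0/π) × [bracket] = (2299/π) × 1.246155 = 911.93 W/m².
Ratio Q̄_A / Q̄_B = 888.55 / 911.93 = 0.9744.

Q̄_A / Q̄_B ≈ 0.974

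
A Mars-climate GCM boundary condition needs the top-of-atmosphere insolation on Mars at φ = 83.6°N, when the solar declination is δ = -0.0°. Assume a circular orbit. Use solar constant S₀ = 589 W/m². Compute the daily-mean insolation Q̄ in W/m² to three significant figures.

Q̄ ≈ 20.9 W/m²

cos H₀ = −tan(+83.6°) tan(-0.000°) = 0.0000, H₀ = 1.5708 rad.
Bracket: H₀ sin φ sin δ + cos φ cos δ sin H₀ = 1.5708×0.99377×-0.00000 + 0.11147×1.00000×1.00000 = -0.000000 + 0.111470 = 0.111470.
Q̄ = (S₀/π) × [bracket] = (589/π) × 0.111470 = 20.90 W/m².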